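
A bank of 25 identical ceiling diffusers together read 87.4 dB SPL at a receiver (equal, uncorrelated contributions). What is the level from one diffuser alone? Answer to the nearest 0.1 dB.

73.4 dB SPL

25 equal incoherent sources add 10·log₁₀(25) = 13.98 dB over one source.
L_one = 87.4 − 13.98 = 73.4 dB SPL.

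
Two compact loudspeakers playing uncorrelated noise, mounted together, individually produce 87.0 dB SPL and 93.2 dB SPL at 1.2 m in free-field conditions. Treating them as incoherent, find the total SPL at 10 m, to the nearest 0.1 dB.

75.7 dB SPL

Combined at 1.2 m: 10·log₁₀(10^(87.0/10)+10^(93.2/10)) = 94.13 dB SPL.
Then apply −20·log₁₀(10/1.2) = -18.42 dB → 75.7 dB SPL.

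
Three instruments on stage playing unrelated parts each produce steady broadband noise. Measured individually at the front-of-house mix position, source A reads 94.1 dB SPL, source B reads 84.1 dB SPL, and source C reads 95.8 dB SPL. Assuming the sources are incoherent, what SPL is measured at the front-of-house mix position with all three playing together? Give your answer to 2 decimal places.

Add the sources as powers (linear), then convert back to dB:
L_total = 10·log₁₀(10^(94.1/10) + 10^(84.1/10) + 10^(95.8/10)) = 10·log₁₀(6629000000) = 98.21 dB SPL.

98.21 dB SPL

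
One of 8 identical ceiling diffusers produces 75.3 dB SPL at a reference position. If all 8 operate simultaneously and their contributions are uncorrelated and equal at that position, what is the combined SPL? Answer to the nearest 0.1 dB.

8 equal incoherent sources raise the level by 10·log₁₀(8) = 9.03 dB.
L_total = 75.3 + 9.03 = 84.3 dB SPL.

84.3 dB SPL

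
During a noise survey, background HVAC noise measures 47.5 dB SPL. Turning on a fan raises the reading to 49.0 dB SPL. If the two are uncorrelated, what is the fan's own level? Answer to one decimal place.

43.7 dB SPL

Subtract intensities: L_src = 10·log₁₀(10^(L_total/10) − 10^(L_bg/10)).
L_src = 10·log₁₀(10^(49.0/10) − 10^(47.5/10)) = 10·log₁₀(23200) = 43.7 dB SPL.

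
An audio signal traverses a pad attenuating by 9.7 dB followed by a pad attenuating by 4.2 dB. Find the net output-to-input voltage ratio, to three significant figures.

0.202

Net gain = (−9.7) + (−4.2) = -13.9 dB.
Voltage ratio = 10^(-13.9/20) = 0.202.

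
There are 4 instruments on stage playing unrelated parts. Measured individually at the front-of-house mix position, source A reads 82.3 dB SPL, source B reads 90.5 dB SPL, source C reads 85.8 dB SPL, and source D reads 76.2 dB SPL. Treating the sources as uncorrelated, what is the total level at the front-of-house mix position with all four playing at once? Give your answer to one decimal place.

Add the sources as powers (linear), then convert back to dB:
L_total = 10·log₁₀(10^(82.3/10) + 10^(90.5/10) + 10^(85.8/10) + 10^(76.2/10)) = 10·log₁₀(1714000000) = 92.3 dB SPL.

92.3 dB SPL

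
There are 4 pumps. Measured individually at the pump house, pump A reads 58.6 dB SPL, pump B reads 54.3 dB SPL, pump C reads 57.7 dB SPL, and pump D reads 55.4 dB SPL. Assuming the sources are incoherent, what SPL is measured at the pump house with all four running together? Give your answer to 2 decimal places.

62.85 dB SPL

Incoherent sources sum as intensities:
L_total = 10·log₁₀(10^(58.6/10) + 10^(54.3/10) + 10^(57.7/10) + 10^(55.4/10)) = 10·log₁₀(1929000) = 62.85 dB SPL.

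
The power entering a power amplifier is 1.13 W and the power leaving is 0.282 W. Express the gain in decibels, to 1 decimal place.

-6.0 dB

Power is a power quantity, so gain = 10·log₁₀(P_out/P_in).
10·log₁₀(0.282/1.13) = 10·log₁₀(0.2496) = -6.0 dB.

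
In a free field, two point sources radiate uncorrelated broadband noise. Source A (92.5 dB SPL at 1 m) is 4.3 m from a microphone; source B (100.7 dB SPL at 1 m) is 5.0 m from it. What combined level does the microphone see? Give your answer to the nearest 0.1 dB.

87.5 dB SPL

At the listener: L_A = 92.5 − 20·log₁₀(4.3) = 79.83 dB; L_B = 100.7 − 20·log₁₀(5.0) = 86.72 dB.
Combined: 10·log₁₀(10^(79.83/10)+10^(86.72/10)) = 87.5 dB SPL.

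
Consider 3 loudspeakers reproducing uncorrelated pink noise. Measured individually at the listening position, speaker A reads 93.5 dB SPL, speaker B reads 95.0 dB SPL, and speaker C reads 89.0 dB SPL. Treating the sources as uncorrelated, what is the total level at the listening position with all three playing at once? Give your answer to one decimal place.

97.9 dB SPL

Incoherent sources sum as intensities:
L_total = 10·log₁₀(10^(93.5/10) + 10^(95.0/10) + 10^(89.0/10)) = 10·log₁₀(6195000000) = 97.9 dB SPL.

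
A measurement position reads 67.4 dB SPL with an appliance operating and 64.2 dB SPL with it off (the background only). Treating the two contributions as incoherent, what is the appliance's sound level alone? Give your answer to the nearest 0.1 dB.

Subtract intensities: L_src = 10·log₁₀(10^(L_total/10) − 10^(L_bg/10)).
L_src = 10·log₁₀(10^(67.4/10) − 10^(64.2/10)) = 10·log₁₀(2865000) = 64.6 dB SPL.

64.6 dB SPL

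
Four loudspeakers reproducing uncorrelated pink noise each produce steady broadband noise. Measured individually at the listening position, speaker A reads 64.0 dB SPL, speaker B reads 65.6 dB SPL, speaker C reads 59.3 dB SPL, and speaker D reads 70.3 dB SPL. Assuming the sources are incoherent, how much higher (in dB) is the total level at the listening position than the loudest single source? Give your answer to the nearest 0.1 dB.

Add the sources as powers (linear), then convert back to dB:
L_total = 10·log₁₀(10^(64.0/10) + 10^(65.6/10) + 10^(59.3/10) + 10^(70.3/10)) = 72.48 dB SPL.
Excess over the loudest (70.3 dB): 72.48 − 70.3 = 2.2 dB.

2.2 dB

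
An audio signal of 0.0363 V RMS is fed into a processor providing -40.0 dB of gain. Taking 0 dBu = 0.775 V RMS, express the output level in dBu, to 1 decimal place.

-66.6 dBu

Input level: 20·log₁₀(0.0363/0.775) = -26.59 dBu.
Output: -26.59 − 40.0 = -66.6 dBu.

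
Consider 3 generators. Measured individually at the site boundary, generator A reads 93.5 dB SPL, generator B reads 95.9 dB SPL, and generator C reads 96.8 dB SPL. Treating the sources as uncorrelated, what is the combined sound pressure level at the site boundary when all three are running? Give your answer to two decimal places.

Add the sources as powers (linear), then convert back to dB:
L_total = 10·log₁₀(10^(93.5/10) + 10^(95.9/10) + 10^(96.8/10)) = 10·log₁₀(10915000000) = 100.38 dB SPL.

100.38 dB SPL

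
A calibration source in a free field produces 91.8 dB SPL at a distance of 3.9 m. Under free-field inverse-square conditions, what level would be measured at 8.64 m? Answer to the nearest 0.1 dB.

Free-field point source: level drops by 20·log₁₀ of the distance ratio.
ΔL = −20·log₁₀(8.64/3.9) = -6.91 dB, so L₂ = 91.8 + (-6.91) = 84.9 dB SPL.

84.9 dB SPL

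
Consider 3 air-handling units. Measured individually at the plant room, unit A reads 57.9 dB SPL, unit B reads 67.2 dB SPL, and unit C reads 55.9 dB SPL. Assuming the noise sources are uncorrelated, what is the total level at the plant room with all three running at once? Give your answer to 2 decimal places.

67.96 dB SPL

Add the sources as powers (linear), then convert back to dB:
L_total = 10·log₁₀(10^(57.9/10) + 10^(67.2/10) + 10^(55.9/10)) = 10·log₁₀(6254000) = 67.96 dB SPL.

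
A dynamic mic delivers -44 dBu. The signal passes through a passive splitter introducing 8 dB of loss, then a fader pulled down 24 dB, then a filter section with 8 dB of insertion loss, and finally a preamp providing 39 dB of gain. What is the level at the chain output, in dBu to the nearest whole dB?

Gain stages sum in dB:
-44 − 8 − 24 − 8 + 39 = -45 dBu.

-45 dBu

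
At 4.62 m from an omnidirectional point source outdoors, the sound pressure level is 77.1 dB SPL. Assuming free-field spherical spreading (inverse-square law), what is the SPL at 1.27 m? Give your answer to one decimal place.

For a point source in a free field, ΔL = −20·log₁₀(d₂/d₁).
ΔL = −20·log₁₀(1.27/4.62) = 11.22 dB, so L₂ = 77.1 + (11.22) = 88.3 dB SPL.

88.3 dB SPL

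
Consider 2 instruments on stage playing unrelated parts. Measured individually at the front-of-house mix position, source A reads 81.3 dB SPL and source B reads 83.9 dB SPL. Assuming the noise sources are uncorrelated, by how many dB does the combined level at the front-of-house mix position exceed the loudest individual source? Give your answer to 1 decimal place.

1.9 dB

Add the sources as powers (linear), then convert back to dB:
L_total = 10·log₁₀(10^(81.3/10) + 10^(83.9/10)) = 85.80 dB SPL.
Excess over the loudest (83.9 dB): 85.80 − 83.9 = 1.9 dB.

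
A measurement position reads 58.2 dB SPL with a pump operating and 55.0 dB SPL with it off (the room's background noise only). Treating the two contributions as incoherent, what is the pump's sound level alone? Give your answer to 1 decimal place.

55.4 dB SPL

Subtract intensities: L_src = 10·log₁₀(10^(L_total/10) − 10^(L_bg/10)).
L_src = 10·log₁₀(10^(58.2/10) − 10^(55.0/10)) = 10·log₁₀(344500) = 55.4 dB SPL.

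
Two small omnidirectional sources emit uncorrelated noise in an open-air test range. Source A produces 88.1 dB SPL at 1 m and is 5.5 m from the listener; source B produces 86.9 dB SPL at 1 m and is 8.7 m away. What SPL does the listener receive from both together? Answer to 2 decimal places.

At the listener: L_A = 88.1 − 20·log₁₀(5.5) = 73.293 dB; L_B = 86.9 − 20·log₁₀(8.7) = 68.110 dB.
Combined: 10·log₁₀(10^(73.293/10)+10^(68.110/10)) = 74.44 dB SPL.

74.44 dB SPL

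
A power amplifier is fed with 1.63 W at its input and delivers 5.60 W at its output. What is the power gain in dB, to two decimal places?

Power is a power quantity, so gain = 10·log₁₀(P_out/P_in).
10·log₁₀(5.60/1.63) = 10·log₁₀(3.436) = 5.36 dB.

5.36 dB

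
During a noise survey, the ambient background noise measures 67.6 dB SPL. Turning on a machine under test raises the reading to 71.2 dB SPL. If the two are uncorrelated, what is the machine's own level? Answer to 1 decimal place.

68.7 dB SPL

Subtract intensities: L_src = 10·log₁₀(10^(L_total/10) − 10^(L_bg/10)).
L_src = 10·log₁₀(10^(71.2/10) − 10^(67.6/10)) = 10·log₁₀(7428000) = 68.7 dB SPL.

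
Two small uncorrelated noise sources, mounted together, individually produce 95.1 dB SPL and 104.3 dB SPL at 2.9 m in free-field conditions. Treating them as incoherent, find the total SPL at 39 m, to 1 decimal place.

Combined at 2.9 m: 10·log₁₀(10^(95.1/10)+10^(104.3/10)) = 104.79 dB SPL.
Then apply −20·log₁₀(39/2.9) = -22.57 dB → 82.2 dB SPL.

82.2 dB SPL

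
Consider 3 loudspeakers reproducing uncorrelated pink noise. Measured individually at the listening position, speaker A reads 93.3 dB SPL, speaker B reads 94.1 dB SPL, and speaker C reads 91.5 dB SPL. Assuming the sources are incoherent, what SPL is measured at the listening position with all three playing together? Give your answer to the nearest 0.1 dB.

Incoherent sources sum as intensities:
L_total = 10·log₁₀(10^(93.3/10) + 10^(94.1/10) + 10^(91.5/10)) = 10·log₁₀(6121000000) = 97.9 dB SPL.

97.9 dB SPL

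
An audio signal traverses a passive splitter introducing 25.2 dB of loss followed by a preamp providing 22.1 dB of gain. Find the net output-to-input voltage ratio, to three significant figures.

Net gain = (−25.2) + 22.1 = -3.1 dB.
Voltage ratio = 10^(-3.1/20) = 0.700.

0.700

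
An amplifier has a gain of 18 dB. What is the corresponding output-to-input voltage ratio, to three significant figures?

7.94

Voltage ratio = 10^(dB/20).
10^(18/20) = 10^(0.9000) = 7.94.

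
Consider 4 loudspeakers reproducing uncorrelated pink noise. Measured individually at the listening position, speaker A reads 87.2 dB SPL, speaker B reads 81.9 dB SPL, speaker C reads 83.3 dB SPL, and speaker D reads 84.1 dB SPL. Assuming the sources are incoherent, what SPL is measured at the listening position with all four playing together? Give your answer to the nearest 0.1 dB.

90.6 dB SPL

Uncorrelated sources add in intensity (power), not in dB.
L_total = 10·log₁₀(10^(87.2/10) + 10^(81.9/10) + 10^(83.3/10) + 10^(84.1/10)) = 10·log₁₀(1151000000) = 90.6 dB SPL.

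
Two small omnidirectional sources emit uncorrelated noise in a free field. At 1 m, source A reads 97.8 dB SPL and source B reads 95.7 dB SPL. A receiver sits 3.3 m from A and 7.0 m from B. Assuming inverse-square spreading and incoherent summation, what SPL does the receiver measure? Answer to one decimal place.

88.0 dB SPL

At the listener: L_A = 97.8 − 20·log₁₀(3.3) = 87.43 dB; L_B = 95.7 − 20·log₁₀(7.0) = 78.80 dB.
Combined: 10·log₁₀(10^(87.43/10)+10^(78.80/10)) = 88.0 dB SPL.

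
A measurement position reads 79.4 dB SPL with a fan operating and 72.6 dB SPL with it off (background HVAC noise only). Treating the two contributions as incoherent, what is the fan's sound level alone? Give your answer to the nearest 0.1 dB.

78.4 dB SPL

Subtract intensities: L_src = 10·log₁₀(10^(L_total/10) − 10^(L_bg/10)).
L_src = 10·log₁₀(10^(79.4/10) − 10^(72.6/10)) = 10·log₁₀(68900000) = 78.4 dB SPL.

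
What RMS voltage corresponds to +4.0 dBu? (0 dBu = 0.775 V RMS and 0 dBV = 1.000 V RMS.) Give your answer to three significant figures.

1.23 V

V = 0.775 V × 10^(+4.0/20).
= 0.775 × 1.585 = 1.23 V.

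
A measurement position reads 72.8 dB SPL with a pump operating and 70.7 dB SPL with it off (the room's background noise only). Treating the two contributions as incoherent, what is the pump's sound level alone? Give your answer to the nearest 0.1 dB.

68.6 dB SPL

Background correction is a power subtraction:
L_src = 10·log₁₀(10^(72.8/10) − 10^(70.7/10)) = 10·log₁₀(7306000) = 68.6 dB SPL.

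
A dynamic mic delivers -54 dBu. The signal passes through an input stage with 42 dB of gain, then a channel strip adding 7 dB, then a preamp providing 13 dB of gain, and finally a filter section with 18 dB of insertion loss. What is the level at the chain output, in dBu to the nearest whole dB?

Gain stages sum in dB:
-54 + 42 + 7 + 13 − 18 = -10 dBu.

-10 dBu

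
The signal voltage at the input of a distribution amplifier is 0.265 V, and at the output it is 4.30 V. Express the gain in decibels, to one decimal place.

For a voltage ratio, dB = 20·log₁₀(V₂/V₁).
20·log₁₀(4.30/0.265) = 20·log₁₀(16.23) = 24.2 dB.

24.2 dB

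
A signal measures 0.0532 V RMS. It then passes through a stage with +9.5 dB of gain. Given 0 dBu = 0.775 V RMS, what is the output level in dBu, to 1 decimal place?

Input level: 20·log₁₀(0.0532/0.775) = -23.27 dBu.
Output: -23.27 + 9.5 = -13.8 dBu.

-13.8 dBu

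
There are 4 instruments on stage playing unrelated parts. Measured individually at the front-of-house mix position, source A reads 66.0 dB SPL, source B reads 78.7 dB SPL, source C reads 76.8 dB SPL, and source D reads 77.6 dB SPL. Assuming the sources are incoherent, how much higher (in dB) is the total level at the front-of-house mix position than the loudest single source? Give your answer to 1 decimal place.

Incoherent sources sum as intensities:
L_total = 10·log₁₀(10^(66.0/10) + 10^(78.7/10) + 10^(76.8/10) + 10^(77.6/10)) = 82.64 dB SPL.
Excess over the loudest (78.7 dB): 82.64 − 78.7 = 3.9 dB.

3.9 dB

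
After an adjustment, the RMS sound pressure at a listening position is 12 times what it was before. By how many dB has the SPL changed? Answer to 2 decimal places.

21.58 dB

Sound pressure is an amplitude quantity: ΔL = 20·log₁₀(p₂/p₁).
20·log₁₀(12) = 21.58 dB.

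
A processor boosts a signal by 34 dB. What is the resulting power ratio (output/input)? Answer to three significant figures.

Power ratio = 10^(dB/10).
10^(34/10) = 10^(3.400) = 2510.

2510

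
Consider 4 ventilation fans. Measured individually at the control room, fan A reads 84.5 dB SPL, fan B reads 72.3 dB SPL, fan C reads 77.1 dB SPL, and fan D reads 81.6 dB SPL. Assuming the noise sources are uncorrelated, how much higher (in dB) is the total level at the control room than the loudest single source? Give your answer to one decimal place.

Incoherent sources sum as intensities:
L_total = 10·log₁₀(10^(84.5/10) + 10^(72.3/10) + 10^(77.1/10) + 10^(81.6/10)) = 86.94 dB SPL.
Excess over the loudest (84.5 dB): 86.94 − 84.5 = 2.4 dB.

2.4 dB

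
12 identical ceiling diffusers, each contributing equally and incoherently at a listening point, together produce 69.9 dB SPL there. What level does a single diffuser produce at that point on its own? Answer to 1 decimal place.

12 equal incoherent sources add 10·log₁₀(12) = 10.79 dB over one source.
L_one = 69.9 − 10.79 = 59.1 dB SPL.

59.1 dB SPL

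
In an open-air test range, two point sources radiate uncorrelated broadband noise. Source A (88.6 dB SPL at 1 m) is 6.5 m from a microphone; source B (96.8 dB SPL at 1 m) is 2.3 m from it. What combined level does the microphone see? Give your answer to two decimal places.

89.65 dB SPL

At the listener: L_A = 88.6 − 20·log₁₀(6.5) = 72.342 dB; L_B = 96.8 − 20·log₁₀(2.3) = 89.565 dB.
Combined: 10·log₁₀(10^(72.342/10)+10^(89.565/10)) = 89.65 dB SPL.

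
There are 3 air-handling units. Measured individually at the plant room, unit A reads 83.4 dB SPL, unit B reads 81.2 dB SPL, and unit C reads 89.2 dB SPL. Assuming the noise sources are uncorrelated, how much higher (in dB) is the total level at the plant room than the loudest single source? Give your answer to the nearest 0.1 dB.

1.5 dB

Add the sources as powers (linear), then convert back to dB:
L_total = 10·log₁₀(10^(83.4/10) + 10^(81.2/10) + 10^(89.2/10)) = 90.73 dB SPL.
Excess over the loudest (89.2 dB): 90.73 − 89.2 = 1.5 dB.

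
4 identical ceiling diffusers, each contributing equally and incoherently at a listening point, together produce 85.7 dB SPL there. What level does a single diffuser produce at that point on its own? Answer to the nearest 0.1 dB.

79.7 dB SPL

4 equal incoherent sources add 10·log₁₀(4) = 6.02 dB over one source.
L_one = 85.7 − 6.02 = 79.7 dB SPL.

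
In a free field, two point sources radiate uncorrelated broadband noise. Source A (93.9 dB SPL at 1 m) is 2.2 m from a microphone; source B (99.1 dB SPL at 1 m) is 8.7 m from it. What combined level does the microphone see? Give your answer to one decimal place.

87.9 dB SPL

At the listener: L_A = 93.9 − 20·log₁₀(2.2) = 87.05 dB; L_B = 99.1 − 20·log₁₀(8.7) = 80.31 dB.
Combined: 10·log₁₀(10^(87.05/10)+10^(80.31/10)) = 87.9 dB SPL.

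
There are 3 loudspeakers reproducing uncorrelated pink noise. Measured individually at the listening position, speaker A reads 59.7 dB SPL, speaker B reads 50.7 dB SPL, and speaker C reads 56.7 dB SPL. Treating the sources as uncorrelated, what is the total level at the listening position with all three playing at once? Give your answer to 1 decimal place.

61.8 dB SPL

Uncorrelated sources add in intensity (power), not in dB.
L_total = 10·log₁₀(10^(59.7/10) + 10^(50.7/10) + 10^(56.7/10)) = 10·log₁₀(1518000) = 61.8 dB SPL.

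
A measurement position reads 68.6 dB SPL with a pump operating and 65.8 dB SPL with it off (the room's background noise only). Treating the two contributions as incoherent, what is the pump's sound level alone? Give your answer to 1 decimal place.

65.4 dB SPL

Subtract intensities: L_src = 10·log₁₀(10^(L_total/10) − 10^(L_bg/10)).
L_src = 10·log₁₀(10^(68.6/10) − 10^(65.8/10)) = 10·log₁₀(3442000) = 65.4 dB SPL.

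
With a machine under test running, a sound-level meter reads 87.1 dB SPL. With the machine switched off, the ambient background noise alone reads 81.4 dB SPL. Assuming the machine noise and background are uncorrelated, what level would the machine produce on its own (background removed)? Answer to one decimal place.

85.7 dB SPL

Remove the background by subtracting linear intensities:
L_src = 10·log₁₀(10^(87.1/10) − 10^(81.4/10)) = 10·log₁₀(374800000) = 85.7 dB SPL.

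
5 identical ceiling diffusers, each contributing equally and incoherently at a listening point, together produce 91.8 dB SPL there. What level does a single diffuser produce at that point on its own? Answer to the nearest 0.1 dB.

84.8 dB SPL

5 equal incoherent sources add 10·log₁₀(5) = 6.99 dB over one source.
L_one = 91.8 − 6.99 = 84.8 dB SPL.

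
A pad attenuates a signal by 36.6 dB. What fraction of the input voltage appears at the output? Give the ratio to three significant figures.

Voltage ratio = 10^(dB/20).
10^(-36.6/20) = 10^(-1.830) = 0.0148.

0.0148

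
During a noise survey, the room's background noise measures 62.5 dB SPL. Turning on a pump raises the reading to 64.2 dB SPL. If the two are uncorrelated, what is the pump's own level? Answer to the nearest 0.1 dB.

59.3 dB SPL

Background correction is a power subtraction:
L_src = 10·log₁₀(10^(64.2/10) − 10^(62.5/10)) = 10·log₁₀(852000) = 59.3 dB SPL.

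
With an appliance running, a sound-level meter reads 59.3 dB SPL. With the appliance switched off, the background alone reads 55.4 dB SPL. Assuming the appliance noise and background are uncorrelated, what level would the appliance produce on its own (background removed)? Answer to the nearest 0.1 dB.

57.0 dB SPL

Subtract intensities: L_src = 10·log₁₀(10^(L_total/10) − 10^(L_bg/10)).
L_src = 10·log₁₀(10^(59.3/10) − 10^(55.4/10)) = 10·log₁₀(504400) = 57.0 dB SPL.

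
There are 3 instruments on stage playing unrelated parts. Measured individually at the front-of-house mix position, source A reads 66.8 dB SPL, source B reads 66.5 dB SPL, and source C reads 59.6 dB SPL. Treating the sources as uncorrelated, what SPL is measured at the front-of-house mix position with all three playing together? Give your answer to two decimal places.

Incoherent sources sum as intensities:
L_total = 10·log₁₀(10^(66.8/10) + 10^(66.5/10) + 10^(59.6/10)) = 10·log₁₀(10170000) = 70.07 dB SPL.

70.07 dB SPL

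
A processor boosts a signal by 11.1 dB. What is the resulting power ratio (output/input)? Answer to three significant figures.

Power ratio = 10^(dB/10).
10^(11.1/10) = 10^(1.110) = 12.9.

12.9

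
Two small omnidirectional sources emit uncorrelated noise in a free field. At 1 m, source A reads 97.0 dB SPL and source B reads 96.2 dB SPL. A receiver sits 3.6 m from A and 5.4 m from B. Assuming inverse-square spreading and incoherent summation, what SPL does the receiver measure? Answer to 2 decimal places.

87.24 dB SPL

At the listener: L_A = 97.0 − 20·log₁₀(3.6) = 85.874 dB; L_B = 96.2 − 20·log₁₀(5.4) = 81.552 dB.
Combined: 10·log₁₀(10^(85.874/10)+10^(81.552/10)) = 87.24 dB SPL.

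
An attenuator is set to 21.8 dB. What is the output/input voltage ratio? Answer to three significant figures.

0.0813

Voltage ratio = 10^(dB/20).
10^(-21.8/20) = 10^(-1.090) = 0.0813.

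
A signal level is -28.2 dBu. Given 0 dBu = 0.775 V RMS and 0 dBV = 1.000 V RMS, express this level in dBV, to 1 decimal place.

The offset between the scales is 20·log₁₀(0.775/1.000) = −2.214 dB.
So dBV = -28.2 − 2.214 = -30.4 dBV.

-30.4 dBV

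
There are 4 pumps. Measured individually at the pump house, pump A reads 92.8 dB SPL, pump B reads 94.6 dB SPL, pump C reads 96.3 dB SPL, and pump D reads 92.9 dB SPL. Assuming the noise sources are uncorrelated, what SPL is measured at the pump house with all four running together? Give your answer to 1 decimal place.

Incoherent sources sum as intensities:
L_total = 10·log₁₀(10^(92.8/10) + 10^(94.6/10) + 10^(96.3/10) + 10^(92.9/10)) = 10·log₁₀(11005000000) = 100.4 dB SPL.

100.4 dB SPL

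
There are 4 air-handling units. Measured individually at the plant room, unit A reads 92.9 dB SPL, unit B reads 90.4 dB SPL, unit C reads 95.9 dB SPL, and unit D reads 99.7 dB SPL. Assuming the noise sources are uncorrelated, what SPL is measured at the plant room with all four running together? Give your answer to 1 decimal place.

Add the sources as powers (linear), then convert back to dB:
L_total = 10·log₁₀(10^(92.9/10) + 10^(90.4/10) + 10^(95.9/10) + 10^(99.7/10)) = 10·log₁₀(16269000000) = 102.1 dB SPL.

102.1 dB SPL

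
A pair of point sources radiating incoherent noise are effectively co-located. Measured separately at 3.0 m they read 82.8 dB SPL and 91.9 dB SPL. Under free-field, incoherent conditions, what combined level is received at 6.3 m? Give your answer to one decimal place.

86.0 dB SPL

Combined at 3.0 m: 10·log₁₀(10^(82.8/10)+10^(91.9/10)) = 92.40 dB SPL.
Then apply −20·log₁₀(6.3/3.0) = -6.44 dB → 86.0 dB SPL.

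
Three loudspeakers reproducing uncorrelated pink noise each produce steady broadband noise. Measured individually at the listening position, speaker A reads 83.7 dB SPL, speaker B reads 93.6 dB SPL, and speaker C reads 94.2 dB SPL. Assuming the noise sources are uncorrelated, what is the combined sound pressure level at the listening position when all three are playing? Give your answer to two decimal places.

Uncorrelated sources add in intensity (power), not in dB.
L_total = 10·log₁₀(10^(83.7/10) + 10^(93.6/10) + 10^(94.2/10)) = 10·log₁₀(5156000000) = 97.12 dB SPL.

97.12 dB SPL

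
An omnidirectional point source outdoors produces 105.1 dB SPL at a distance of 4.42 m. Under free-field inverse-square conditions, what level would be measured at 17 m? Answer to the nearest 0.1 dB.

93.4 dB SPL

Inverse-square spreading gives ΔL = −20·log₁₀(d₂/d₁).
ΔL = −20·log₁₀(17/4.42) = -11.70 dB, so L₂ = 105.1 + (-11.70) = 93.4 dB SPL.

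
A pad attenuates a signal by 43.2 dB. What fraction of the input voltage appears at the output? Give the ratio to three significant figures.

0.00692

Voltage ratio = 10^(dB/20).
10^(-43.2/20) = 10^(-2.160) = 0.00692.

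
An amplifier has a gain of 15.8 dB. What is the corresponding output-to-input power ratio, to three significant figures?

Power ratio = 10^(dB/10).
10^(15.8/10) = 10^(1.580) = 38.0.

38.0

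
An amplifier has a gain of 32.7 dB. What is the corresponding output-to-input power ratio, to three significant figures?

Power ratio = 10^(dB/10).
10^(32.7/10) = 10^(3.270) = 1860.

1860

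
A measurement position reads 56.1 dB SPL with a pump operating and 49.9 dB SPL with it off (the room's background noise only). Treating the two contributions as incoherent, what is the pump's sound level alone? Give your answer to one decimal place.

Subtract intensities: L_src = 10·log₁₀(10^(L_total/10) − 10^(L_bg/10)).
L_src = 10·log₁₀(10^(56.1/10) − 10^(49.9/10)) = 10·log₁₀(309700) = 54.9 dB SPL.

54.9 dB SPL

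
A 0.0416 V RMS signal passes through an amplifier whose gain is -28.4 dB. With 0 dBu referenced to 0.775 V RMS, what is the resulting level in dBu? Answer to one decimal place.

Input level: 20·log₁₀(0.0416/0.775) = -25.40 dBu.
Output: -25.40 − 28.4 = -53.8 dBu.

-53.8 dBu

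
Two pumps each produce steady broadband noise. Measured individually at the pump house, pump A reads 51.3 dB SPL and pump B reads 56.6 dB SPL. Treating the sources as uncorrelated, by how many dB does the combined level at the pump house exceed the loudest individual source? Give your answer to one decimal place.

1.1 dB

Add the sources as powers (linear), then convert back to dB:
L_total = 10·log₁₀(10^(51.3/10) + 10^(56.6/10)) = 57.72 dB SPL.
Excess over the loudest (56.6 dB): 57.72 − 56.6 = 1.1 dB.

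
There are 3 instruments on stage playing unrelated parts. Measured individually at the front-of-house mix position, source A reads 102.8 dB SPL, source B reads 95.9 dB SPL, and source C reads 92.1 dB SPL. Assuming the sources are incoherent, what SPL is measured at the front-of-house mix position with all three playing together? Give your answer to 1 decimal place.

Uncorrelated sources add in intensity (power), not in dB.
L_total = 10·log₁₀(10^(102.8/10) + 10^(95.9/10) + 10^(92.1/10)) = 10·log₁₀(24567000000) = 103.9 dB SPL.

103.9 dB SPL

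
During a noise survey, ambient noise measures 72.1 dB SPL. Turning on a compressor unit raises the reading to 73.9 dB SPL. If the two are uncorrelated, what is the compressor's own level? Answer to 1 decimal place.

69.2 dB SPL

Background correction is a power subtraction:
L_src = 10·log₁₀(10^(73.9/10) − 10^(72.1/10)) = 10·log₁₀(8329000) = 69.2 dB SPL.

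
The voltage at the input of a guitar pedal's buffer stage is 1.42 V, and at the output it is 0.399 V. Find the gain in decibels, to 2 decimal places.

For a voltage ratio, dB = 20·log₁₀(V₂/V₁).
20·log₁₀(0.399/1.42) = 20·log₁₀(0.2810) = -11.03 dB.

-11.03 dB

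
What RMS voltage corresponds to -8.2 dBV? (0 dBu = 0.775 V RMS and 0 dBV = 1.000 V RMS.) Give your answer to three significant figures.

0.389 V

V = 1.000 V × 10^(-8.2/20).
= 1.000 × 0.3890 = 0.389 V.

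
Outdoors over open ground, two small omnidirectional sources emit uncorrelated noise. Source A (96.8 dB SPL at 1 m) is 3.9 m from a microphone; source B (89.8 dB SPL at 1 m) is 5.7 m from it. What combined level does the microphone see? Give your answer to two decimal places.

85.37 dB SPL

At the listener: L_A = 96.8 − 20·log₁₀(3.9) = 84.979 dB; L_B = 89.8 − 20·log₁₀(5.7) = 74.683 dB.
Combined: 10·log₁₀(10^(84.979/10)+10^(74.683/10)) = 85.37 dB SPL.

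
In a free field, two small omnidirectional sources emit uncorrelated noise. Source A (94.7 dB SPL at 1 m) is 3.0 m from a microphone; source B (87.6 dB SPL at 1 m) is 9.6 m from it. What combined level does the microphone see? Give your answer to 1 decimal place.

At the listener: L_A = 94.7 − 20·log₁₀(3.0) = 85.16 dB; L_B = 87.6 − 20·log₁₀(9.6) = 67.95 dB.
Combined: 10·log₁₀(10^(85.16/10)+10^(67.95/10)) = 85.2 dB SPL.

85.2 dB SPL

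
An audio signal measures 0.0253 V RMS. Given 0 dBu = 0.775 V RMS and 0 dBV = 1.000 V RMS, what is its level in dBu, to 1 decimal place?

-29.7 dBu

dBu = 20·log₁₀(V / 0.775 V).
20·log₁₀(0.0253/0.775) = -29.7 dBu.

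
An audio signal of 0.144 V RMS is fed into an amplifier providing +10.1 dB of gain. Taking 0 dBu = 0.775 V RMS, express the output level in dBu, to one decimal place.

Input level: 20·log₁₀(0.144/0.775) = -14.62 dBu.
Output: -14.62 + 10.1 = -4.5 dBu.

-4.5 dBu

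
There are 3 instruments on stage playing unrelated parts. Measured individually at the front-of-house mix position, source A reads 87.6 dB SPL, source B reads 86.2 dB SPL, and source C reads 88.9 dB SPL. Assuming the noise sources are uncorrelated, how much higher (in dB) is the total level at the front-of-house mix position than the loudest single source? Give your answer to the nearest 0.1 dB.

Incoherent sources sum as intensities:
L_total = 10·log₁₀(10^(87.6/10) + 10^(86.2/10) + 10^(88.9/10)) = 92.48 dB SPL.
Excess over the loudest (88.9 dB): 92.48 − 88.9 = 3.6 dB.

3.6 dB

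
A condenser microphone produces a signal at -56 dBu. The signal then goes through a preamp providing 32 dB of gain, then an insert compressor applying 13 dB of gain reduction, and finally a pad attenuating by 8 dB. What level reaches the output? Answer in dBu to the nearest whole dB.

-45 dBu

In dB, series stages simply add:
-56 + 32 − 13 − 8 = -45 dBu.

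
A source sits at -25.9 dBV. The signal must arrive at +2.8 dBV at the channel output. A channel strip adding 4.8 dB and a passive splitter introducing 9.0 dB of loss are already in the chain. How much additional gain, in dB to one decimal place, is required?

32.9 dB

The required make-up gain is the shortfall in the dB sum.
G = +2.8 − (-25.9) − 4.8 + 9.0 = 32.9 dB.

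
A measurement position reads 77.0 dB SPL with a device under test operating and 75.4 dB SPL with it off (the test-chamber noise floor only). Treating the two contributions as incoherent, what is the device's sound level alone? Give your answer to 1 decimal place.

71.9 dB SPL

Subtract intensities: L_src = 10·log₁₀(10^(L_total/10) − 10^(L_bg/10)).
L_src = 10·log₁₀(10^(77.0/10) − 10^(75.4/10)) = 10·log₁₀(15450000) = 71.9 dB SPL.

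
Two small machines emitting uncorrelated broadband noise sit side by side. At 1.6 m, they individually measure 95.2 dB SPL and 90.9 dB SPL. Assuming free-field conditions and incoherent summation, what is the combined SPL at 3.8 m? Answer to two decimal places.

89.06 dB SPL

Combined at 1.6 m: 10·log₁₀(10^(95.2/10)+10^(90.9/10)) = 96.572 dB SPL.
Then apply −20·log₁₀(3.8/1.6) = -7.513 dB → 89.06 dB SPL.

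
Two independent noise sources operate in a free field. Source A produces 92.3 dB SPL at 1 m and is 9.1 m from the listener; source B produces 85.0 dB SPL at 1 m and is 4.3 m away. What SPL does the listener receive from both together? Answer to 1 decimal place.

75.8 dB SPL

At the listener: L_A = 92.3 − 20·log₁₀(9.1) = 73.12 dB; L_B = 85.0 − 20·log₁₀(4.3) = 72.33 dB.
Combined: 10·log₁₀(10^(73.12/10)+10^(72.33/10)) = 75.8 dB SPL.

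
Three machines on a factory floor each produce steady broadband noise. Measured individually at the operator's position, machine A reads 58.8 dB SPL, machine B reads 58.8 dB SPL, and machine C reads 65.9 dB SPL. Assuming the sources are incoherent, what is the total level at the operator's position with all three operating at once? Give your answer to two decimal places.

67.33 dB SPL

Add the sources as powers (linear), then convert back to dB:
L_total = 10·log₁₀(10^(58.8/10) + 10^(58.8/10) + 10^(65.9/10)) = 10·log₁₀(5408000) = 67.33 dB SPL.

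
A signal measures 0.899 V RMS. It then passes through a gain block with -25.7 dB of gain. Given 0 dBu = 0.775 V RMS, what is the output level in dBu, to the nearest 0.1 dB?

Input level: 20·log₁₀(0.899/0.775) = 1.29 dBu.
Output: 1.29 − 25.7 = -24.4 dBu.

-24.4 dBu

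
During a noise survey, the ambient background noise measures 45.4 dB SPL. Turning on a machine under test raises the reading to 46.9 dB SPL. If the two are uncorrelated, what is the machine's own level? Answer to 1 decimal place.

41.6 dB SPL

Background correction is a power subtraction:
L_src = 10·log₁₀(10^(46.9/10) − 10^(45.4/10)) = 10·log₁₀(14300) = 41.6 dB SPL.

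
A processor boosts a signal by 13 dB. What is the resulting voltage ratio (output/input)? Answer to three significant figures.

Voltage ratio = 10^(dB/20).
10^(13/20) = 10^(0.6500) = 4.47.

4.47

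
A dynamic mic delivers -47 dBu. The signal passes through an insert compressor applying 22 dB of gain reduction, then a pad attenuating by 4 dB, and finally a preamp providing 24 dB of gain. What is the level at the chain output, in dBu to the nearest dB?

-49 dBu

Cascaded gains and losses add directly in dB.
-47 − 22 − 4 + 24 = -49 dBu.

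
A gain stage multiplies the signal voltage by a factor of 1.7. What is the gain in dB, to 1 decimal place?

Voltage is an amplitude quantity, so gain = 20·log₁₀(V_out/V_in).
20·log₁₀(1.7) = 4.6 dB.

4.6 dB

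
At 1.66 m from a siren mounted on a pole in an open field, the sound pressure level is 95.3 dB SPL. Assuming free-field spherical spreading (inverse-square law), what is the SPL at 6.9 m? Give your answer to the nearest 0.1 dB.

For a point source in a free field, ΔL = −20·log₁₀(d₂/d₁).
ΔL = −20·log₁₀(6.9/1.66) = -12.37 dB, so L₂ = 95.3 + (-12.37) = 82.9 dB SPL.

82.9 dB SPL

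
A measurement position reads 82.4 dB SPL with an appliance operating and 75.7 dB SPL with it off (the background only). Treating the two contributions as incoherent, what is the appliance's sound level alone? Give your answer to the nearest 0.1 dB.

Remove the background by subtracting linear intensities:
L_src = 10·log₁₀(10^(82.4/10) − 10^(75.7/10)) = 10·log₁₀(136600000) = 81.4 dB SPL.

81.4 dB SPL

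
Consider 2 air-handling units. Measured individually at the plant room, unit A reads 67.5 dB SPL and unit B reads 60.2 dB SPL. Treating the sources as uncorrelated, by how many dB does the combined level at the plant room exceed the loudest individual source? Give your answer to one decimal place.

Incoherent sources sum as intensities:
L_total = 10·log₁₀(10^(67.5/10) + 10^(60.2/10)) = 68.24 dB SPL.
Excess over the loudest (67.5 dB): 68.24 − 67.5 = 0.7 dB.

0.7 dB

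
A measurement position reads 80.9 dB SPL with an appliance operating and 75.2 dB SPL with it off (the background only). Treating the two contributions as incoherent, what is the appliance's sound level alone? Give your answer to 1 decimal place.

79.5 dB SPL

Subtract intensities: L_src = 10·log₁₀(10^(L_total/10) − 10^(L_bg/10)).
L_src = 10·log₁₀(10^(80.9/10) − 10^(75.2/10)) = 10·log₁₀(89910000) = 79.5 dB SPL.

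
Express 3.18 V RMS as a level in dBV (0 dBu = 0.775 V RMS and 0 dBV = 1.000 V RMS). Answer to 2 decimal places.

+10.05 dBV

dBV = 20·log₁₀(V / 1.000 V).
20·log₁₀(3.18/1.000) = +10.05 dBV.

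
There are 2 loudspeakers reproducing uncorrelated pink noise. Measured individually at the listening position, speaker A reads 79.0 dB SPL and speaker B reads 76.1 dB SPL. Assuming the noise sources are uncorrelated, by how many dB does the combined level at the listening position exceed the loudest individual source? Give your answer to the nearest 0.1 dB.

1.8 dB

Add the sources as powers (linear), then convert back to dB:
L_total = 10·log₁₀(10^(79.0/10) + 10^(76.1/10)) = 80.80 dB SPL.
Excess over the loudest (79.0 dB): 80.80 − 79.0 = 1.8 dB.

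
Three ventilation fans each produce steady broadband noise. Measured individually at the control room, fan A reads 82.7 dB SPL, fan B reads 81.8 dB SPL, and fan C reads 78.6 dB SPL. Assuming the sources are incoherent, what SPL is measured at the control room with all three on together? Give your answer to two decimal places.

86.13 dB SPL

Incoherent sources sum as intensities:
L_total = 10·log₁₀(10^(82.7/10) + 10^(81.8/10) + 10^(78.6/10)) = 10·log₁₀(410000000) = 86.13 dB SPL.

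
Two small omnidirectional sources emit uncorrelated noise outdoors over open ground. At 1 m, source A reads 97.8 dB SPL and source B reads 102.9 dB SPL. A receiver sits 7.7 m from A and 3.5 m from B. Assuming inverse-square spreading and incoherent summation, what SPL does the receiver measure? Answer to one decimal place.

92.3 dB SPL

At the listener: L_A = 97.8 − 20·log₁₀(7.7) = 80.07 dB; L_B = 102.9 − 20·log₁₀(3.5) = 92.02 dB.
Combined: 10·log₁₀(10^(80.07/10)+10^(92.02/10)) = 92.3 dB SPL.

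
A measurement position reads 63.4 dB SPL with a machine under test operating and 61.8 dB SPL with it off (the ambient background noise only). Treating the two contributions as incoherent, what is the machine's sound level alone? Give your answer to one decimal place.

58.3 dB SPL

Subtract intensities: L_src = 10·log₁₀(10^(L_total/10) − 10^(L_bg/10)).
L_src = 10·log₁₀(10^(63.4/10) − 10^(61.8/10)) = 10·log₁₀(674200) = 58.3 dB SPL.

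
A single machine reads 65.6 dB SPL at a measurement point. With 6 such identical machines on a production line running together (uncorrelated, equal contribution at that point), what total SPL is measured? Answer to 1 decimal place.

6 equal incoherent sources raise the level by 10·log₁₀(6) = 7.78 dB.
L_total = 65.6 + 7.78 = 73.4 dB SPL.

73.4 dB SPL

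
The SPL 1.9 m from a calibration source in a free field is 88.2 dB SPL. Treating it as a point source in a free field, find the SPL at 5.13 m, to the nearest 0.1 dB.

Inverse-square spreading gives ΔL = −20·log₁₀(d₂/d₁).
ΔL = −20·log₁₀(5.13/1.9) = -8.63 dB, so L₂ = 88.2 + (-8.63) = 79.6 dB SPL.

79.6 dB SPL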